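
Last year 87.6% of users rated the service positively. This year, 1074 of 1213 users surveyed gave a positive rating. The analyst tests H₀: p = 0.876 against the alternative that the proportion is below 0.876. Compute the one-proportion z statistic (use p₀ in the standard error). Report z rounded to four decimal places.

p̂ = 1074/1213 = 0.885408.
Under H₀, SE = √(0.876·0.124/1213) = √(8.95499e-05) = 0.009463.
z = (0.885408 − 0.876)/0.009463 = 0.009408/0.009463 = 0.9942.
p-value = P(Z < 0.994) ≈ 0.8399.

z = 0.9942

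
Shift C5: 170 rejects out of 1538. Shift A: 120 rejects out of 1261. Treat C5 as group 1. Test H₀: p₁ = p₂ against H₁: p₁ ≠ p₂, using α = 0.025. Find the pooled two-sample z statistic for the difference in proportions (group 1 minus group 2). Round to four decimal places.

z = 1.3276

p̂₁ = 170/1538 ≈ 0.110533, p̂₂ = 120/1261 ≈ 0.095163.
Pooled p̂ = (170+120)/(1538+1261) = 290/2799 = 0.103608.
SE = √(0.0928737 × 0.00144322) = 0.011577.
z = (0.110533 − 0.095163)/0.011577 = 0.015370/0.011577 = 1.3276.
Two-sided p-value ≈ 2·Φ(−1.328) = 0.1843; since p > α = 0.025, fail to reject H₀.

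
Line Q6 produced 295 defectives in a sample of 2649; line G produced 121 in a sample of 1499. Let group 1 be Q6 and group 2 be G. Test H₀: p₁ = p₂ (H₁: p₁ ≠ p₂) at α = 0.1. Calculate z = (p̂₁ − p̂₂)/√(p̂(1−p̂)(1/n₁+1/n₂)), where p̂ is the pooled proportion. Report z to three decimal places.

z = 3.156

p̂₁ = 295/2649 = 0.11136, p̂₂ = 121/1499 = 0.08072.
Pooled p̂ = (295+121)/(2649+1499) = 416/4148 = 0.10029.
SE = √(p̂(1−p̂)(1/n₁+1/n₂)) = √(0.10029·0.89971·0.00104461) = √(9.42568e-05) = 0.00971.
z = (0.11136 − 0.08072)/0.00971 = 0.03064/0.00971 = 3.156.
p-value = 2·P(Z > 3.156) ≈ 0.0016. With α = 0.1, reject H₀.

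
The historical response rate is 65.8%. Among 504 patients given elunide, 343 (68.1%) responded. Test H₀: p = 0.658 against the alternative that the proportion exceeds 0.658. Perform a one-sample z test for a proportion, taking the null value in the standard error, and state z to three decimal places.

p̂ = 343/504 ≈ 0.680556.
Under H₀, SE = √(0.658·0.342/504) = √(0.0004465) = 0.021131.
z = (0.680556 − 0.658)/0.021131 = 0.022556/0.021131 = 1.067.

z = 1.067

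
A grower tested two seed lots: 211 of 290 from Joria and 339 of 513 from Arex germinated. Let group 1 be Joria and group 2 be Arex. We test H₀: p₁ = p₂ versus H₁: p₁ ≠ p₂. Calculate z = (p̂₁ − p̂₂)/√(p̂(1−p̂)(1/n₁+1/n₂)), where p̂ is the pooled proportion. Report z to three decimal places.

z = 1.956

p̂₁ = 211/290 = 0.72759, p̂₂ = 339/513 = 0.66082.
Pooled p̂ = (211+339)/(290+513) = 550/803 = 0.68493.
SE = √(0.2158 × 0.00539759) = 0.03413.
z = (0.72759 − 0.66082)/0.03413 = 0.06677/0.03413 = 1.956.
p-value = 2·P(Z > 1.956) ≈ 0.0504.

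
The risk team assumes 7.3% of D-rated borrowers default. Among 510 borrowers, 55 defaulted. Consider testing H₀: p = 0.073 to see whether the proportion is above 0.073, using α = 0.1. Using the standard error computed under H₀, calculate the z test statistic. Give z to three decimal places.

z = 3.025

p̂ = 55/510 ≈ 0.107843.
Under H₀, SE = √(0.073·0.927/510) = √(0.000132688) = 0.011519.
z = (0.107843 − 0.073)/0.011519 = 0.034843/0.011519 = 3.025.
p-value = P(Z > 3.025) ≈ 0.0012. With α = 0.1, reject H₀.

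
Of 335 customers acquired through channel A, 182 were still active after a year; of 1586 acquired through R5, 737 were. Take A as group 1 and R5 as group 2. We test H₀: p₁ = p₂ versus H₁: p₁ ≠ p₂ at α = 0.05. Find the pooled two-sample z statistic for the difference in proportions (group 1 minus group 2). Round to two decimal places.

z = 2.62

p̂₁ = 182/335 = 0.5433, p̂₂ = 737/1586 = 0.4647.
Pooled p̂ = (182+737)/(335+1586) = 919/1921 = 0.4784.
SE = √(0.249533 × 0.00361559) = 0.0300.
z = (0.5433 − 0.4647)/0.0300 = 0.0786/0.0300 = 2.62.
Two-sided p-value ≈ 2·Φ(−2.617) = 0.0089. With α = 0.05, reject H₀.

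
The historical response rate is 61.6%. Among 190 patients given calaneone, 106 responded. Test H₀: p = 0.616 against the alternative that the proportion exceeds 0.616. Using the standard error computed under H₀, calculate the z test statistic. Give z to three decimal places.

z = -1.647

p̂ = 106/190 = 0.55789.
Standard error under H₀: √(0.616×0.384/190) = 0.03528.
z = (0.55789 − 0.616)/0.03528 = -0.05811/0.03528 = -1.647.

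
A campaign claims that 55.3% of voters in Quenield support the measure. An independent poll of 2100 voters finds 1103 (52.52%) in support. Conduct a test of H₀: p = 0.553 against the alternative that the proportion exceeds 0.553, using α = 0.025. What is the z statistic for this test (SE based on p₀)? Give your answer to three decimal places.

p̂ = 1103/2100 ≈ 0.52524.
SE = √(p₀(1−p₀)/n) = √(0.24719/2100) = 0.01085.
z = (0.52524 − 0.553)/0.01085 = -0.02776/0.01085 = -2.559.
p-value = P(Z > -2.559) ≈ 0.9947, so at α = 0.025 we fail to reject H₀.

z = -2.559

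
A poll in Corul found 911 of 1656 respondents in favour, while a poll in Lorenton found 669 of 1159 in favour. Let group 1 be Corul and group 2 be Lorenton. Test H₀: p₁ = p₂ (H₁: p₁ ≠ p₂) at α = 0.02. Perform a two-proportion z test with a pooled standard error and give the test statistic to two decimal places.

z = -1.43

p̂₁ = 911/1656 = 0.5501, p̂₂ = 669/1159 = 0.5772.
Pooled p̂ = (911+669)/(1656+1159) = 1580/2815 = 0.5613.
SE = √(0.246245 × 0.00146668) = 0.0190.
z = (0.5501 − 0.5772)/0.0190 = -0.0271/0.0190 = -1.43.
Two-sided p-value ≈ 2·Φ(−1.426) = 0.1539; since p > α = 0.02, fail to reject H₀.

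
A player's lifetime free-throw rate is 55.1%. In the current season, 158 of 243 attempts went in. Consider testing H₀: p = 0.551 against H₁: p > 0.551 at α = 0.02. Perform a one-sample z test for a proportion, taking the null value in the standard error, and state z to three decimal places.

z = 3.109

p̂ = 158/243 = 0.65021.
Standard error under H₀: √(0.551×0.449/243) = 0.03191.
z = (0.65021 − 0.551)/0.03191 = 0.09921/0.03191 = 3.109.
p-value = P(Z > 3.109) ≈ 0.0009. With α = 0.02, reject H₀.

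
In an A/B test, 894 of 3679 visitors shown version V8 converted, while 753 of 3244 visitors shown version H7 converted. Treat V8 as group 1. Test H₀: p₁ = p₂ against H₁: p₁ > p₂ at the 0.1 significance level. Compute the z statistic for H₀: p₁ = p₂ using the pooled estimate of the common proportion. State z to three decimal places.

z = 1.061

p̂₁ = 894/3679 = 0.243001, p̂₂ = 753/3244 = 0.232121.
Pooled p̂ = (894+753)/(3679+3244) = 1647/6923 = 0.237903.
SE = √(0.181305 × 0.000580074) = 0.010255.
z = (0.243001 − 0.232121)/0.010255 = 0.010880/0.010255 = 1.061.
p-value = P(Z > 1.061) ≈ 0.1444; since p > α = 0.1, fail to reject H₀.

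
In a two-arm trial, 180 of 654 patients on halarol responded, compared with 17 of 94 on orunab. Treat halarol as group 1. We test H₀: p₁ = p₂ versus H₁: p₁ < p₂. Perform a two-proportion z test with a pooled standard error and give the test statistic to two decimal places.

z = 1.94

p̂₁ = 180/654 = 0.2752, p̂₂ = 17/94 = 0.1809.
Pooled p̂ = (180+17)/(654+94) = 197/748 = 0.2634.
SE = √(p̂(1−p̂)(1/n₁+1/n₂)) = √(0.2634·0.7366·0.0121673) = √(0.00236054) = 0.0486.
z = (0.2752 − 0.1809)/0.0486 = 0.0943/0.0486 = 1.94.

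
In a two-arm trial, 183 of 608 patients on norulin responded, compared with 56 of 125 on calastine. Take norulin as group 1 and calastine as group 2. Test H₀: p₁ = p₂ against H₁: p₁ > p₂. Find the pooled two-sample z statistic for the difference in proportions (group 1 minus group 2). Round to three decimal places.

z = -3.193

p̂₁ = 183/608 ≈ 0.30099, p̂₂ = 56/125 ≈ 0.44800.
Pooled p̂ = (183+56)/(608+125) = 239/733 = 0.32606.
SE = √(0.219744 × 0.00964474) = 0.04604.
z = (0.30099 − 0.44800)/0.04604 = -0.14701/0.04604 = -3.193.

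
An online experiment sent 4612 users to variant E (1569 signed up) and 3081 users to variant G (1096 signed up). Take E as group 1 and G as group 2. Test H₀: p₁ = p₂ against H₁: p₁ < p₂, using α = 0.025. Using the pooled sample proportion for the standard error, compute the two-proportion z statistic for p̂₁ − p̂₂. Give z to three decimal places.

p̂₁ = 1569/4612 = 0.34020, p̂₂ = 1096/3081 = 0.35573.
Pooled p̂ = (1569+1096)/(4612+3081) = 2665/7693 = 0.34642.
SE = √(p̂(1−p̂)(1/n₁+1/n₂)) = √(0.34642·0.65358·0.000541396) = √(0.000122579) = 0.01107.
z = (0.34020 − 0.35573)/0.01107 = -0.01553/0.01107 = -1.403.
p-value = P(Z < -1.403) ≈ 0.0804. With α = 0.025, fail to reject H₀.

z = -1.403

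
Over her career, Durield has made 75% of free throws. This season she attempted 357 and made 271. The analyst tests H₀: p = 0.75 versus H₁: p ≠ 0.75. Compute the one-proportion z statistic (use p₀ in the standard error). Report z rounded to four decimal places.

z = 0.3972

p̂ = 271/357 = 0.7591036.
Standard error under H₀: √(0.75×0.25/357) = 0.0229175.
z = (0.7591036 − 0.75)/0.0229175 = 0.0091036/0.0229175 = 0.3972.
p-value = 2·P(Z > 0.397) ≈ 0.6912.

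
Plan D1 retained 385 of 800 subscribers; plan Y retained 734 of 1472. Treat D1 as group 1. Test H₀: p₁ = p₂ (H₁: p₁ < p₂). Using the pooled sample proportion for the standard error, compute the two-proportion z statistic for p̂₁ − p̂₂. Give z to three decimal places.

p̂₁ = 385/800 = 0.48125, p̂₂ = 734/1472 = 0.49864.
Pooled p̂ = (385+734)/(800+1472) = 1119/2272 = 0.49252.
SE = √(p̂(1−p̂)(1/n₁+1/n₂)) = √(0.49252·0.50748·0.00192935) = √(0.000482229) = 0.02196.
z = (0.48125 − 0.49864)/0.02196 = -0.01739/0.02196 = -0.792.
p-value = P(Z < -0.792) ≈ 0.2142.

z = -0.792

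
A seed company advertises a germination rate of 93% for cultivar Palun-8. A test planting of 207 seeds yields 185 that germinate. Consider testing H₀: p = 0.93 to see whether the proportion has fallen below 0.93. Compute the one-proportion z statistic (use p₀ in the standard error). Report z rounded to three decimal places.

p̂ = 185/207 ≈ 0.89372.
Standard error under H₀: √(0.93×0.07/207) = 0.01773.
z = (0.89372 − 0.93)/0.01773 = -0.03628/0.01773 = -2.046.
p-value = P(Z < -2.046) ≈ 0.0204.

z = -2.046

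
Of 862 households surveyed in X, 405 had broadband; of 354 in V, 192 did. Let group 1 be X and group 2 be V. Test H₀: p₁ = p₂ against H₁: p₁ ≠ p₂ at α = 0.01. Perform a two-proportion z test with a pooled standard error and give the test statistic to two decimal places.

p̂₁ = 405/862 ≈ 0.4698, p̂₂ = 192/354 ≈ 0.5424.
Pooled p̂ = (405+192)/(862+354) = 597/1216 = 0.4910.
SE = √(0.249918 × 0.00398495) = 0.0316.
z = (0.4698 − 0.5424)/0.0316 = -0.0726/0.0316 = -2.30.
p-value = 2·P(Z > 2.298) ≈ 0.0215, so at α = 0.01 we fail to reject H₀.

z = -2.30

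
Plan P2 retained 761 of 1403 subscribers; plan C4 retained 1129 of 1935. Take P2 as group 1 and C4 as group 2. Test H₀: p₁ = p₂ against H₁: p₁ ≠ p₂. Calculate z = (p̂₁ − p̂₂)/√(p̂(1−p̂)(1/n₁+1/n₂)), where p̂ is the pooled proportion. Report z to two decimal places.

p̂₁ = 761/1403 ≈ 0.5424, p̂₂ = 1129/1935 ≈ 0.5835.
Pooled p̂ = (761+1129)/(1403+1935) = 1890/3338 = 0.5662.
SE = √(0.245617 × 0.00122955) = 0.0174.
z = (0.5424 − 0.5835)/0.0174 = -0.0411/0.0174 = -2.36.

z = -2.36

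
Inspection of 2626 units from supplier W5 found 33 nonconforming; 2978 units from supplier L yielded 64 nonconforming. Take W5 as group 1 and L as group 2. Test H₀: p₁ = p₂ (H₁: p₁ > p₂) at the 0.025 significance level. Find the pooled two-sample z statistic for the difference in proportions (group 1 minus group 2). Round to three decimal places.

p̂₁ = 33/2626 = 0.01257, p̂₂ = 64/2978 = 0.02149.
Pooled p̂ = (33+64)/(2626+2978) = 97/5604 = 0.01731.
SE = √(p̂(1−p̂)(1/n₁+1/n₂)) = √(0.01731·0.98269·0.000716603) = √(1.2189e-05) = 0.00349.
z = (0.01257 − 0.02149)/0.00349 = -0.00892/0.00349 = -2.556.
p-value = P(Z > -2.556) ≈ 0.9947. With α = 0.025, fail to reject H₀.

z = -2.556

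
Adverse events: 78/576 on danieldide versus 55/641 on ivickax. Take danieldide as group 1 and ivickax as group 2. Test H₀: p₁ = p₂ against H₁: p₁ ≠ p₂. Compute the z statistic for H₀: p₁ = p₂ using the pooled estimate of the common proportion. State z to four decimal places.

z = 2.7698

p̂₁ = 78/576 ≈ 0.1354167, p̂₂ = 55/641 ≈ 0.0858034.
Pooled p̂ = (78+55)/(576+641) = 133/1217 = 0.1092851.
SE = √(p̂(1−p̂)(1/n₁+1/n₂)) = √(0.1092851·0.8907149·0.00329617) = √(0.000320856) = 0.0179124.
z = (0.1354167 − 0.0858034)/0.0179124 = 0.0496133/0.0179124 = 2.7698.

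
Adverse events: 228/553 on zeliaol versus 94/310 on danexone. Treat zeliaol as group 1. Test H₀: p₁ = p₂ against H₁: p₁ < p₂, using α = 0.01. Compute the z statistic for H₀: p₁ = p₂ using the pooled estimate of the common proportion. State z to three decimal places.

p̂₁ = 228/553 ≈ 0.41230, p̂₂ = 94/310 ≈ 0.30323.
Pooled p̂ = (228+94)/(553+310) = 322/863 = 0.37312.
SE = √(p̂(1−p̂)(1/n₁+1/n₂)) = √(0.37312·0.62688·0.00503412) = √(0.00117749) = 0.03431.
z = (0.41230 − 0.30323)/0.03431 = 0.10907/0.03431 = 3.179.
p-value = P(Z < 3.179) ≈ 0.9993, so at α = 0.01 we fail to reject H₀.

z = 3.179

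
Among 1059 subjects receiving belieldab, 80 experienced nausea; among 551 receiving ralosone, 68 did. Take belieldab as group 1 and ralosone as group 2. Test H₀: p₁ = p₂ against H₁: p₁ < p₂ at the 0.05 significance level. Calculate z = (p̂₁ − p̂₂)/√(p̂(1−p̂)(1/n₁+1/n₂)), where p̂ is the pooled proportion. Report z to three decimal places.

p̂₁ = 80/1059 ≈ 0.075543, p̂₂ = 68/551 ≈ 0.123412.
Pooled p̂ = (80+68)/(1059+551) = 148/1610 = 0.091925.
SE = √(0.0834752 × 0.00275917) = 0.015176.
z = (0.075543 − 0.123412)/0.015176 = -0.047869/0.015176 = -3.154.
p-value = P(Z < -3.154) ≈ 0.0008; since p < α = 0.05, reject H₀.

z = -3.154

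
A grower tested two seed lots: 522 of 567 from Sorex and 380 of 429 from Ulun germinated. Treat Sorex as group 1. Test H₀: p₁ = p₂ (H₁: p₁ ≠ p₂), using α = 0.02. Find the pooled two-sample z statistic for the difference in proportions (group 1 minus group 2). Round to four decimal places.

z = 1.8631

p̂₁ = 522/567 ≈ 0.920635, p̂₂ = 380/429 ≈ 0.885781.
Pooled p̂ = (522+380)/(567+429) = 902/996 = 0.905622.
SE = √(p̂(1−p̂)(1/n₁+1/n₂)) = √(0.905622·0.094378·0.00409467) = √(0.000349973) = 0.018708.
z = (0.920635 − 0.885781)/0.018708 = 0.034854/0.018708 = 1.8631.
Two-sided p-value ≈ 2·Φ(−1.863) = 0.0624, so at α = 0.02 we fail to reject H₀.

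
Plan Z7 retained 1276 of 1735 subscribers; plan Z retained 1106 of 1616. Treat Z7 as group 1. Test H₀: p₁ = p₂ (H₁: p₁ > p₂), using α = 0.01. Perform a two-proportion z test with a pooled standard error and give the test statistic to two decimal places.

p̂₁ = 1276/1735 = 0.73545, p̂₂ = 1106/1616 = 0.68441.
Pooled p̂ = (1276+1106)/(1735+1616) = 2382/3351 = 0.71083.
SE = √(0.20555 × 0.00119518) = 0.01567.
z = (0.73545 − 0.68441)/0.01567 = 0.05104/0.01567 = 3.26.
p-value = P(Z > 3.256) ≈ 0.0006; since p < α = 0.01, reject H₀.

z = 3.26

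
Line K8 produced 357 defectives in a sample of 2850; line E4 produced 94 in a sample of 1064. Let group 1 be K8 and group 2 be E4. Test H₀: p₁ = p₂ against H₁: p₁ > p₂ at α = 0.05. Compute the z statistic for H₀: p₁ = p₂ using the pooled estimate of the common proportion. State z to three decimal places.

p̂₁ = 357/2850 ≈ 0.12526, p̂₂ = 94/1064 ≈ 0.08835.
Pooled p̂ = (357+94)/(2850+1064) = 451/3914 = 0.11523.
SE = √(0.10195 × 0.00129073) = 0.01147.
z = (0.12526 − 0.08835)/0.01147 = 0.03691/0.01147 = 3.218.
p-value = P(Z > 3.218) ≈ 0.0006; since p < α = 0.05, reject H₀.

z = 3.218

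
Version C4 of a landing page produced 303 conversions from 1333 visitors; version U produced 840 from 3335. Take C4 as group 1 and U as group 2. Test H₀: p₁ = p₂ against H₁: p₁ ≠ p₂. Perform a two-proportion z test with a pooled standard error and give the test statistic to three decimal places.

z = -1.763

p̂₁ = 303/1333 ≈ 0.22731, p̂₂ = 840/3335 ≈ 0.25187.
Pooled p̂ = (303+840)/(1333+3335) = 1143/4668 = 0.24486.
SE = √(0.184903 × 0.00105004) = 0.01393.
z = (0.22731 − 0.25187)/0.01393 = -0.02456/0.01393 = -1.763.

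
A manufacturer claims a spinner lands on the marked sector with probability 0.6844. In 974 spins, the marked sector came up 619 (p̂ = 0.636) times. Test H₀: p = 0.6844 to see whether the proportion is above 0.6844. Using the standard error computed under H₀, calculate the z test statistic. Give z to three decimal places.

z = -3.282

p̂ = 619/974 ≈ 0.635524.
SE = √(p₀(1−p₀)/n) = √(0.216/974) = 0.014892.
z = (0.635524 − 0.6844)/0.014892 = -0.048876/0.014892 = -3.282.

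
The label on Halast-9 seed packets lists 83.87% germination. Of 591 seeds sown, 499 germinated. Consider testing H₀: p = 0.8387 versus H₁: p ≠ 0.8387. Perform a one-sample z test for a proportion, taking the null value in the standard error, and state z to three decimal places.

z = 0.372

p̂ = 499/591 ≈ 0.84433.
Under H₀, SE = √(0.8387·0.1613/591) = √(0.000228904) = 0.01513.
z = (0.84433 − 0.8387)/0.01513 = 0.00563/0.01513 = 0.372.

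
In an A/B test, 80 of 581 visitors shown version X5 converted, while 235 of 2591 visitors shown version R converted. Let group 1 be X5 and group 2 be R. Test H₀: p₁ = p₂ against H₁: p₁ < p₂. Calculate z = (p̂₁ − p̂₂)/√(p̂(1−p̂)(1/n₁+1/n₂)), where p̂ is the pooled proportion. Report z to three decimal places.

p̂₁ = 80/581 ≈ 0.137694, p̂₂ = 235/2591 ≈ 0.090699.
Pooled p̂ = (80+235)/(581+2591) = 315/3172 = 0.099306.
SE = √(p̂(1−p̂)(1/n₁+1/n₂)) = √(0.099306·0.900694·0.00210712) = √(0.000188471) = 0.013728.
z = (0.137694 − 0.090699)/0.013728 = 0.046995/0.013728 = 3.423.

z = 3.423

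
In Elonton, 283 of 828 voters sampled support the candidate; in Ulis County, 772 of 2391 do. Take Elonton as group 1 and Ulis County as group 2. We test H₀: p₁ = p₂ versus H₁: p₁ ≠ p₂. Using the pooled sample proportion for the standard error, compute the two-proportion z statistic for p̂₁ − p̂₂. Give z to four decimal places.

z = 0.9991

p̂₁ = 283/828 ≈ 0.341787, p̂₂ = 772/2391 ≈ 0.322877.
Pooled p̂ = (283+772)/(828+2391) = 1055/3219 = 0.327742.
SE = √(0.220327 × 0.00162596) = 0.018927.
z = (0.341787 − 0.322877)/0.018927 = 0.018910/0.018927 = 0.9991.
p-value = 2·P(Z > 0.999) ≈ 0.3178.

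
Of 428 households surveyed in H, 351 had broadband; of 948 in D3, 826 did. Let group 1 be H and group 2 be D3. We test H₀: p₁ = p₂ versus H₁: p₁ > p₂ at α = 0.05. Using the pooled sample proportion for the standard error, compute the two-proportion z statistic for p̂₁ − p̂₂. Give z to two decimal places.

z = -2.50

p̂₁ = 351/428 ≈ 0.8201, p̂₂ = 826/948 ≈ 0.8713.
Pooled p̂ = (351+826)/(428+948) = 1177/1376 = 0.8554.
SE = √(0.123707 × 0.0033913) = 0.0205.
z = (0.8201 − 0.8713)/0.0205 = -0.0512/0.0205 = -2.50.
p-value = P(Z > -2.500) ≈ 0.9938; since p > α = 0.05, fail to reject H₀.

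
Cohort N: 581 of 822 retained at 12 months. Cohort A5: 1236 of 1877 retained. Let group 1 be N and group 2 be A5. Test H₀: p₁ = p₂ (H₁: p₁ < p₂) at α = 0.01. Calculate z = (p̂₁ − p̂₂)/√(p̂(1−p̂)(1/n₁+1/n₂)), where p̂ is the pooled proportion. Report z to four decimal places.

p̂₁ = 581/822 = 0.706813, p̂₂ = 1236/1877 = 0.658498.
Pooled p̂ = (581+1236)/(822+1877) = 1817/2699 = 0.673212.
SE = √(p̂(1−p̂)(1/n₁+1/n₂)) = √(0.673212·0.326788·0.00174931) = √(0.000384844) = 0.019617.
z = (0.706813 − 0.658498)/0.019617 = 0.048315/0.019617 = 2.4629.
p-value = P(Z < 2.463) ≈ 0.9931. With α = 0.01, fail to reject H₀.

z = 2.4629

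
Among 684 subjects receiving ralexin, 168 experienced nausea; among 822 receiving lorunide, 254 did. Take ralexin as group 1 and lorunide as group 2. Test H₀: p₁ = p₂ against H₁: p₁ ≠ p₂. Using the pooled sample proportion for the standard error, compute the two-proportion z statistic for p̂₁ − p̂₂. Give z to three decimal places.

p̂₁ = 168/684 = 0.245614, p̂₂ = 254/822 = 0.309002.
Pooled p̂ = (168+254)/(684+822) = 422/1506 = 0.280212.
SE = √(p̂(1−p̂)(1/n₁+1/n₂)) = √(0.280212·0.719788·0.00267853) = √(0.000540243) = 0.023243.
z = (0.245614 − 0.309002)/0.023243 = -0.063388/0.023243 = -2.727.
Two-sided p-value ≈ 2·Φ(−2.727) = 0.0064.

z = -2.727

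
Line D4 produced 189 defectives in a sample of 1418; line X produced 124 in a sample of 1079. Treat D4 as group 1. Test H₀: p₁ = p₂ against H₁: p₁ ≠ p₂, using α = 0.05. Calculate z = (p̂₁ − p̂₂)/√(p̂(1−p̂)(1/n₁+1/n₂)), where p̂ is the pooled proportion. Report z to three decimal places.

z = 1.373

p̂₁ = 189/1418 ≈ 0.13329, p̂₂ = 124/1079 ≈ 0.11492.
Pooled p̂ = (189+124)/(1418+1079) = 313/2497 = 0.12535.
SE = √(0.109638 × 0.001632) = 0.01338.
z = (0.13329 − 0.11492)/0.01338 = 0.01837/0.01338 = 1.373.
p-value = 2·P(Z > 1.373) ≈ 0.1698; since p > α = 0.05, fail to reject H₀.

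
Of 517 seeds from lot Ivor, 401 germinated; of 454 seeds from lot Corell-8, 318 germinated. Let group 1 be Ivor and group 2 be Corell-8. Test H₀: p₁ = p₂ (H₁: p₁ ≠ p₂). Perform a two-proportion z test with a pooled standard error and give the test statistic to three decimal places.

z = 2.667

p̂₁ = 401/517 = 0.775629, p̂₂ = 318/454 = 0.700441.
Pooled p̂ = (401+318)/(517+454) = 719/971 = 0.740474.
SE = √(p̂(1−p̂)(1/n₁+1/n₂)) = √(0.740474·0.259526·0.00413688) = √(0.000794994) = 0.028196.
z = (0.775629 − 0.700441)/0.028196 = 0.075188/0.028196 = 2.667.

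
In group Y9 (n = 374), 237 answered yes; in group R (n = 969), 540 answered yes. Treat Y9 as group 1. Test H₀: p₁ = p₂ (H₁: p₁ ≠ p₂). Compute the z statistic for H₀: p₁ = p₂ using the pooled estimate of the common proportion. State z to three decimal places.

p̂₁ = 237/374 = 0.63369, p̂₂ = 540/969 = 0.55728.
Pooled p̂ = (237+540)/(374+969) = 777/1343 = 0.57856.
SE = √(p̂(1−p̂)(1/n₁+1/n₂)) = √(0.57856·0.42144·0.00370579) = √(0.000903579) = 0.03006.
z = (0.63369 − 0.55728)/0.03006 = 0.07641/0.03006 = 2.542.
p-value = 2·P(Z > 2.542) ≈ 0.0110.

z = 2.542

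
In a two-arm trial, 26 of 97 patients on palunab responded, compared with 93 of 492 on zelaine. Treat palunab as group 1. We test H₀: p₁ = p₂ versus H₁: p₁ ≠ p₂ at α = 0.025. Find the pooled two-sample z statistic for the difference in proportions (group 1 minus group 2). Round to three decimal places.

z = 1.771

p̂₁ = 26/97 ≈ 0.26804, p̂₂ = 93/492 ≈ 0.18902.
Pooled p̂ = (26+93)/(97+492) = 119/589 = 0.20204.
SE = √(0.161218 × 0.0123418) = 0.04461.
z = (0.26804 − 0.18902)/0.04461 = 0.07902/0.04461 = 1.771.
Two-sided p-value ≈ 2·Φ(−1.771) = 0.0765, so at α = 0.025 we fail to reject H₀.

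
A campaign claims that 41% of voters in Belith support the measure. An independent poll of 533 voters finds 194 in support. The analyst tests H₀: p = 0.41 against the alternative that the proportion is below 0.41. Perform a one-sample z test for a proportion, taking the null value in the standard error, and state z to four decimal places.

p̂ = 194/533 ≈ 0.363977.
Standard error under H₀: √(0.41×0.59/533) = 0.021304.
z = (0.363977 − 0.41)/0.021304 = -0.046023/0.021304 = -2.1603.

z = -2.1603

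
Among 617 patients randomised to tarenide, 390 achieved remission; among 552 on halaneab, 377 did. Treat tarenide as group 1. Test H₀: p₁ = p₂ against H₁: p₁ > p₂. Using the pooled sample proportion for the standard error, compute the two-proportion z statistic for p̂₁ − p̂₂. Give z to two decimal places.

p̂₁ = 390/617 = 0.6321, p̂₂ = 377/552 = 0.6830.
Pooled p̂ = (390+377)/(617+552) = 767/1169 = 0.6561.
SE = √(p̂(1−p̂)(1/n₁+1/n₂)) = √(0.6561·0.3439·0.00343234) = √(0.000774431) = 0.0278.
z = (0.6321 − 0.6830)/0.0278 = -0.0509/0.0278 = -1.83.

z = -1.83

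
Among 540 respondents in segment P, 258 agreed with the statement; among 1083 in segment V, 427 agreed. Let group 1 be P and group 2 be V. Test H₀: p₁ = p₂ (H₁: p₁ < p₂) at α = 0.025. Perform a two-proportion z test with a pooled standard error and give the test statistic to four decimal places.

p̂₁ = 258/540 ≈ 0.477778, p̂₂ = 427/1083 ≈ 0.394275.
Pooled p̂ = (258+427)/(540+1083) = 685/1623 = 0.422058.
SE = √(p̂(1−p̂)(1/n₁+1/n₂)) = √(0.422058·0.577942·0.00277521) = √(0.000676944) = 0.026018.
z = (0.477778 − 0.394275)/0.026018 = 0.083503/0.026018 = 3.2094.
p-value = P(Z < 3.209) ≈ 0.9993. With α = 0.025, fail to reject H₀.

z = 3.2094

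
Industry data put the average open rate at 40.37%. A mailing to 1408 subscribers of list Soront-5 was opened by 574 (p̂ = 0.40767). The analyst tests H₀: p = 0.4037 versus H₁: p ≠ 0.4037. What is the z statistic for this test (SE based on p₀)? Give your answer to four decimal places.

p̂ = 574/1408 ≈ 0.4076705.
SE = √(p₀(1−p₀)/n) = √(0.24073/1408) = 0.0130756.
z = (0.4076705 − 0.4037)/0.0130756 = 0.0039705/0.0130756 = 0.3037.
p-value = 2·P(Z > 0.304) ≈ 0.7614.

z = 0.3037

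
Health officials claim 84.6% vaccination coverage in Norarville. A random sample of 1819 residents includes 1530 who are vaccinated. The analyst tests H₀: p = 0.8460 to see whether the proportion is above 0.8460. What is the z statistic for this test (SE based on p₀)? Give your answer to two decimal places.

p̂ = 1530/1819 ≈ 0.8411.
Standard error under H₀: √(0.846×0.154/1819) = 0.0085.
z = (0.8411 − 0.846)/0.0085 = -0.0049/0.0085 = -0.58.
p-value = P(Z > -0.576) ≈ 0.7178.

z = -0.58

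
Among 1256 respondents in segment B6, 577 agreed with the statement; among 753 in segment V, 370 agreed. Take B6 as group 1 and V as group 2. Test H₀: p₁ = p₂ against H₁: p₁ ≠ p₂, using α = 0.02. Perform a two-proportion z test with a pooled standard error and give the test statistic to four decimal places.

z = -1.3897

p̂₁ = 577/1256 ≈ 0.459395, p̂₂ = 370/753 ≈ 0.491368.
Pooled p̂ = (577+370)/(1256+753) = 947/2009 = 0.471379.
SE = √(0.249181 × 0.0021242) = 0.023007.
z = (0.459395 − 0.491368)/0.023007 = -0.031973/0.023007 = -1.3897.
p-value = 2·P(Z > 1.390) ≈ 0.1646; since p > α = 0.02, fail to reject H₀.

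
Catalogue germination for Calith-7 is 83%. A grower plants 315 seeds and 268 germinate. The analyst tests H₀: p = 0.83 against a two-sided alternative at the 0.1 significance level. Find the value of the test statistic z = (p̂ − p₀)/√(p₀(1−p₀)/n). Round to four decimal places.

z = 0.9825

p̂ = 268/315 = 0.850794.
Under H₀, SE = √(0.83·0.17/315) = √(0.000447937) = 0.021165.
z = (0.850794 − 0.83)/0.021165 = 0.020794/0.021165 = 0.9825.
Two-sided p-value ≈ 2·Φ(−0.982) = 0.3259, so at α = 0.1 we fail to reject H₀.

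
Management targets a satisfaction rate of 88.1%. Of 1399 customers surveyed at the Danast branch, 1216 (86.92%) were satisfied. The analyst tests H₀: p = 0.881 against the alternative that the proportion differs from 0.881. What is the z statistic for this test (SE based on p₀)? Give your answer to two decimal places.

z = -1.36

p̂ = 1216/1399 = 0.8692.
Standard error under H₀: √(0.881×0.119/1399) = 0.0087.
z = (0.8692 − 0.881)/0.0087 = -0.0118/0.0087 = -1.36.
Two-sided p-value ≈ 2·Φ(−1.364) = 0.1726.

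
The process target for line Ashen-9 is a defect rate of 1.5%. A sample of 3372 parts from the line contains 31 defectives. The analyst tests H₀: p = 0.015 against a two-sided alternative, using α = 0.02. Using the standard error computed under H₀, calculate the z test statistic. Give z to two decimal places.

z = -2.77

p̂ = 31/3372 ≈ 0.009193.
Standard error under H₀: √(0.015×0.985/3372) = 0.002093.
z = (0.009193 − 0.015)/0.002093 = -0.005807/0.002093 = -2.77.
p-value = 2·P(Z > 2.774) ≈ 0.0055, so at α = 0.02 we reject H₀.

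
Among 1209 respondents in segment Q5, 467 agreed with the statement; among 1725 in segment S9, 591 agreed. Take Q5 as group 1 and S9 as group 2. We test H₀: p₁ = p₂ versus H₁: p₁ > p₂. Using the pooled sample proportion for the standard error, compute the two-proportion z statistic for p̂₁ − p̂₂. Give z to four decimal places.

p̂₁ = 467/1209 = 0.3862696, p̂₂ = 591/1725 = 0.3426087.
Pooled p̂ = (467+591)/(1209+1725) = 1058/2934 = 0.3605999.
SE = √(0.230568 × 0.00140684) = 0.0180103.
z = (0.3862696 − 0.3426087)/0.0180103 = 0.0436609/0.0180103 = 2.4242.
p-value = P(Z > 2.424) ≈ 0.0077.

z = 2.4242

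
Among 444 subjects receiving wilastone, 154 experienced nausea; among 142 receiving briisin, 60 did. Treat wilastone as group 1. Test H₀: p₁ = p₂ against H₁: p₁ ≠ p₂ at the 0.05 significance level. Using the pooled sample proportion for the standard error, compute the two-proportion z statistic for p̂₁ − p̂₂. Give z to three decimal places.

p̂₁ = 154/444 ≈ 0.34685, p̂₂ = 60/142 ≈ 0.42254.
Pooled p̂ = (154+60)/(444+142) = 214/586 = 0.36519.
SE = √(p̂(1−p̂)(1/n₁+1/n₂)) = √(0.36519·0.63481·0.00929451) = √(0.0021547) = 0.04642.
z = (0.34685 − 0.42254)/0.04642 = -0.07569/0.04642 = -1.631.
Two-sided p-value ≈ 2·Φ(−1.631) = 0.1030; since p > α = 0.05, fail to reject H₀.

z = -1.631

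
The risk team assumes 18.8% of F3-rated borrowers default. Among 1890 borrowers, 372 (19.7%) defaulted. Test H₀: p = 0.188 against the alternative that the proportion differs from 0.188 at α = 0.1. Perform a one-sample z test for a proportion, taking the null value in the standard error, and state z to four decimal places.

z = 0.9820

p̂ = 372/1890 = 0.196825.
SE = √(p₀(1−p₀)/n) = √(0.15266/1890) = 0.008987.
z = (0.196825 − 0.188)/0.008987 = 0.008825/0.008987 = 0.9820.
p-value = 2·P(Z > 0.982) ≈ 0.3261, so at α = 0.1 we fail to reject H₀.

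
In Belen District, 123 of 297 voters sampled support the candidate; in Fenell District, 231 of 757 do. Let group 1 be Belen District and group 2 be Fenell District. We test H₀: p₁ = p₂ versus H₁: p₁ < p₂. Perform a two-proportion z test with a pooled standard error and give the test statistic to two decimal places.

p̂₁ = 123/297 = 0.4141, p̂₂ = 231/757 = 0.3052.
Pooled p̂ = (123+231)/(297+757) = 354/1054 = 0.3359.
SE = √(p̂(1−p̂)(1/n₁+1/n₂)) = √(0.3359·0.6641·0.00468801) = √(0.0010457) = 0.0323.
z = (0.4141 − 0.3052)/0.0323 = 0.1089/0.0323 = 3.37.

z = 3.37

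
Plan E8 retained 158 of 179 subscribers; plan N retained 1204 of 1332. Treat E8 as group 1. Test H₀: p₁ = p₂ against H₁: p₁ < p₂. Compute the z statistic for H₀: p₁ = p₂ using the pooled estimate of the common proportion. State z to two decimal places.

z = -0.89

p̂₁ = 158/179 ≈ 0.8827, p̂₂ = 1204/1332 ≈ 0.9039.
Pooled p̂ = (158+1204)/(179+1332) = 1362/1511 = 0.9014.
SE = √(0.0888862 × 0.00633734) = 0.0237.
z = (0.8827 − 0.9039)/0.0237 = -0.0212/0.0237 = -0.89.
p-value = P(Z < -0.894) ≈ 0.1856.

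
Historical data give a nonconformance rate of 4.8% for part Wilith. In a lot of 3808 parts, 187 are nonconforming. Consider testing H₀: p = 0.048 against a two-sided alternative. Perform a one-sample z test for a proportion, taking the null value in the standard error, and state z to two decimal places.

p̂ = 187/3808 ≈ 0.04911.
Under H₀, SE = √(0.048·0.952/3808) = √(1.2e-05) = 0.00346.
z = (0.04911 − 0.048)/0.00346 = 0.00111/0.00346 = 0.32.
p-value = 2·P(Z > 0.320) ≈ 0.7493.

z = 0.32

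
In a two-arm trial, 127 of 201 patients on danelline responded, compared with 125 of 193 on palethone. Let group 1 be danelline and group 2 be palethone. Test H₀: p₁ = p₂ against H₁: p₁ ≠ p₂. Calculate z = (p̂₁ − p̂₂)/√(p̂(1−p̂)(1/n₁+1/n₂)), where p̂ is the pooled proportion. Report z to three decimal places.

z = -0.327

p̂₁ = 127/201 = 0.63184, p̂₂ = 125/193 = 0.64767.
Pooled p̂ = (127+125)/(201+193) = 252/394 = 0.63959.
SE = √(0.230514 × 0.0101565) = 0.04839.
z = (0.63184 − 0.64767)/0.04839 = -0.01583/0.04839 = -0.327.
Two-sided p-value ≈ 2·Φ(−0.327) = 0.7436.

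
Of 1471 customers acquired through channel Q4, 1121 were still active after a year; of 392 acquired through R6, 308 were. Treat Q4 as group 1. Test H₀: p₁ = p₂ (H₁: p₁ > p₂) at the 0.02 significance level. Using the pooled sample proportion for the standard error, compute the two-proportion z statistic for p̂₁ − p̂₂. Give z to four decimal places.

p̂₁ = 1121/1471 = 0.762067, p̂₂ = 308/392 = 0.785714.
Pooled p̂ = (1121+308)/(1471+392) = 1429/1863 = 0.767042.
SE = √(p̂(1−p̂)(1/n₁+1/n₂)) = √(0.767042·0.232958·0.00323083) = √(0.000577312) = 0.024027.
z = (0.762067 − 0.785714)/0.024027 = -0.023647/0.024027 = -0.9842.
p-value = P(Z > -0.984) ≈ 0.8375, so at α = 0.02 we fail to reject H₀.

z = -0.9842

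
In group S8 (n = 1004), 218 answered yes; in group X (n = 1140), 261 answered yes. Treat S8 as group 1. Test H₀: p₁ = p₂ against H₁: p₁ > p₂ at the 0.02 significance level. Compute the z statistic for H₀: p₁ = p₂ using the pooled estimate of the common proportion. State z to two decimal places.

z = -0.66

p̂₁ = 218/1004 ≈ 0.2171, p̂₂ = 261/1140 ≈ 0.2289.
Pooled p̂ = (218+261)/(1004+1140) = 479/2144 = 0.2234.
SE = √(p̂(1−p̂)(1/n₁+1/n₂)) = √(0.2234·0.7766·0.00187321) = √(0.000325002) = 0.0180.
z = (0.2171 − 0.2289)/0.0180 = -0.0118/0.0180 = -0.66.
p-value = P(Z > -0.655) ≈ 0.7439. With α = 0.02, fail to reject H₀.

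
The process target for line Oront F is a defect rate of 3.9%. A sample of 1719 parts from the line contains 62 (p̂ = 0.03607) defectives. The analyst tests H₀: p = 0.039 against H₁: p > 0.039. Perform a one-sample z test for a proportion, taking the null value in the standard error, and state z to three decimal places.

z = -0.628

p̂ = 62/1719 = 0.036067.
Under H₀, SE = √(0.039·0.961/1719) = √(2.18028e-05) = 0.004669.
z = (0.036067 − 0.039)/0.004669 = -0.002933/0.004669 = -0.628.
p-value = P(Z > -0.628) ≈ 0.7350.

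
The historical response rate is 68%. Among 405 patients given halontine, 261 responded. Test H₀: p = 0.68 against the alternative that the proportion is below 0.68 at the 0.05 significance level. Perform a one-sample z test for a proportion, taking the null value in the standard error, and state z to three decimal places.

p̂ = 261/405 = 0.64444.
SE = √(p₀(1−p₀)/n) = √(0.2176/405) = 0.02318.
z = (0.64444 − 0.68)/0.02318 = -0.03556/0.02318 = -1.534.
p-value = P(Z < -1.534) ≈ 0.0625; since p > α = 0.05, fail to reject H₀.

z = -1.534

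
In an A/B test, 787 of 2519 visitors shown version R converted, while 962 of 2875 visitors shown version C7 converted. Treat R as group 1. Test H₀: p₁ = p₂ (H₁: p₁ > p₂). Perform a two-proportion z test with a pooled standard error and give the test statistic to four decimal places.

p̂₁ = 787/2519 = 0.3124256, p̂₂ = 962/2875 = 0.3346087.
Pooled p̂ = (787+962)/(2519+2875) = 1749/5394 = 0.3242492.
SE = √(0.219112 × 0.000744809) = 0.0127748.
z = (0.3124256 − 0.3346087)/0.0127748 = -0.0221831/0.0127748 = -1.7365.
p-value = P(Z > -1.736) ≈ 0.9588.

z = -1.7365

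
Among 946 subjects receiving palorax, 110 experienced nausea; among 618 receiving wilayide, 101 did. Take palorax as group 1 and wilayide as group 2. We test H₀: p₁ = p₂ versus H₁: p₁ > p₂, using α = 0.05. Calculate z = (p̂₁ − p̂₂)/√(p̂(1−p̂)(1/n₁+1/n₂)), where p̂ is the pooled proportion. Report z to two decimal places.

z = -2.67

p̂₁ = 110/946 = 0.11628, p̂₂ = 101/618 = 0.16343.
Pooled p̂ = (110+101)/(946+618) = 211/1564 = 0.13491.
SE = √(0.11671 × 0.00267521) = 0.01767.
z = (0.11628 − 0.16343)/0.01767 = -0.04715/0.01767 = -2.67.
p-value = P(Z > -2.668) ≈ 0.9962. With α = 0.05, fail to reject H₀.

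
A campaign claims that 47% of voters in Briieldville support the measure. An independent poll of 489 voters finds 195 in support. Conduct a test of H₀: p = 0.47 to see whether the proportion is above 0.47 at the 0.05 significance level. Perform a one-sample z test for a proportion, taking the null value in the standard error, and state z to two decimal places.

z = -3.16

p̂ = 195/489 = 0.39877.
SE = √(p₀(1−p₀)/n) = √(0.2491/489) = 0.02257.
z = (0.39877 − 0.47)/0.02257 = -0.07123/0.02257 = -3.16.
p-value = P(Z > -3.156) ≈ 0.9992. With α = 0.05, fail to reject H₀.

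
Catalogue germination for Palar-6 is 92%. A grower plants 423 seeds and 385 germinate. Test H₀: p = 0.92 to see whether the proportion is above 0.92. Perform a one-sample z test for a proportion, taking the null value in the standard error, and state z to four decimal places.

z = -0.7456

p̂ = 385/423 ≈ 0.910165.
Standard error under H₀: √(0.92×0.08/423) = 0.013191.
z = (0.910165 − 0.92)/0.013191 = -0.009835/0.013191 = -0.7456.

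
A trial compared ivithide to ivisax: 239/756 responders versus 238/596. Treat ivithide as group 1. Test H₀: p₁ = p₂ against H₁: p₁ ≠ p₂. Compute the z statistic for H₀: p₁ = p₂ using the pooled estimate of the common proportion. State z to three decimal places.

p̂₁ = 239/756 = 0.31614, p̂₂ = 238/596 = 0.39933.
Pooled p̂ = (239+238)/(756+596) = 477/1352 = 0.35281.
SE = √(p̂(1−p̂)(1/n₁+1/n₂)) = √(0.35281·0.64719·0.0030006) = √(0.000685144) = 0.02618.
z = (0.31614 − 0.39933)/0.02618 = -0.08319/0.02618 = -3.178.
Two-sided p-value ≈ 2·Φ(−3.178) = 0.0015.

z = -3.178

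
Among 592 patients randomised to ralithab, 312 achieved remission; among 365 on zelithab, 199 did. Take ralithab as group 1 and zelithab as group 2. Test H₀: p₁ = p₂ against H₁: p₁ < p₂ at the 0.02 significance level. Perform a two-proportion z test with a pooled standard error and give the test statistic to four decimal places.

p̂₁ = 312/592 = 0.527027, p̂₂ = 199/365 = 0.545205.
Pooled p̂ = (312+199)/(592+365) = 511/957 = 0.533960.
SE = √(p̂(1−p̂)(1/n₁+1/n₂)) = √(0.533960·0.466040·0.00442892) = √(0.00110212) = 0.033198.
z = (0.527027 − 0.545205)/0.033198 = -0.018178/0.033198 = -0.5476.
p-value = P(Z < -0.548) ≈ 0.2920; since p > α = 0.02, fail to reject H₀.

z = -0.5476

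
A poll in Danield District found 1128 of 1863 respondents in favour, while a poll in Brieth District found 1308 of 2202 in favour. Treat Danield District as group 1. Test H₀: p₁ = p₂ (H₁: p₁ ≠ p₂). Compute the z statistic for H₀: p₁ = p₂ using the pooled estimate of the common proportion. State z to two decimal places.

z = 0.74

p̂₁ = 1128/1863 = 0.60548, p̂₂ = 1308/2202 = 0.59401.
Pooled p̂ = (1128+1308)/(1863+2202) = 2436/4065 = 0.59926.
SE = √(0.240147 × 0.000990901) = 0.01543.
z = (0.60548 − 0.59401)/0.01543 = 0.01147/0.01543 = 0.74.
Two-sided p-value ≈ 2·Φ(−0.744) = 0.4572.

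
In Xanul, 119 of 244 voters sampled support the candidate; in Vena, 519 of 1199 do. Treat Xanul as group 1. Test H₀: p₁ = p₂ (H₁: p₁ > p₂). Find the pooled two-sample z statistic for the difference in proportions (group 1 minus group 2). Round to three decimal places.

p̂₁ = 119/244 = 0.48770, p̂₂ = 519/1199 = 0.43286.
Pooled p̂ = (119+519)/(244+1199) = 638/1443 = 0.44213.
SE = √(p̂(1−p̂)(1/n₁+1/n₂)) = √(0.44213·0.55787·0.00493239) = √(0.00121658) = 0.03488.
z = (0.48770 − 0.43286)/0.03488 = 0.05484/0.03488 = 1.572.
p-value = P(Z > 1.572) ≈ 0.0579.

z = 1.572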